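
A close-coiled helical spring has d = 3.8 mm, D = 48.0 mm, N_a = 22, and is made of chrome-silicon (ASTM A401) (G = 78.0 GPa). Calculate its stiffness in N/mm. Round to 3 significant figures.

k = Gd⁴/(8D³N_a) = (78.0×10³ × 3.8⁴) / (8 × 48.0³ × 22)
  = 1.62641e+07 / 1.94642e+07 = 0.83559 N/mm

0.836 N/mm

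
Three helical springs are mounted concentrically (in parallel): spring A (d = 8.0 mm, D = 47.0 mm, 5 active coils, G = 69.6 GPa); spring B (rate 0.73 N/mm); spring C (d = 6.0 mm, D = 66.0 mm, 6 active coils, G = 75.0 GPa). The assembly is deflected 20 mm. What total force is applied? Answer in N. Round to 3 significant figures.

k_A = Gd⁴/(8D³N_a) = (69.6×10³)(8.0⁴)/(8·47.0³·5) = 68.646 N/mm
k_C = Gd⁴/(8D³N_a) = (75.0×10³)(6.0⁴)/(8·66.0³·6) = 7.0436 N/mm
Parallel: k_eq = 68.646 + 0.73 + 7.0436 = 76.42 N/mm
F = k_eq·δ = 76.42·20 = 1528.4 N

1530 N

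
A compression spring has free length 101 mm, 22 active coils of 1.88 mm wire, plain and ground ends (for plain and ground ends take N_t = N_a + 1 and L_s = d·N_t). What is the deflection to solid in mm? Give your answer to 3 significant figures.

N_t = 23; L_s = 1.88·23 = 43.24 mm
δ_solid = L₀ − L_s = 101 − 43.24 = 57.76 mm

57.8 mm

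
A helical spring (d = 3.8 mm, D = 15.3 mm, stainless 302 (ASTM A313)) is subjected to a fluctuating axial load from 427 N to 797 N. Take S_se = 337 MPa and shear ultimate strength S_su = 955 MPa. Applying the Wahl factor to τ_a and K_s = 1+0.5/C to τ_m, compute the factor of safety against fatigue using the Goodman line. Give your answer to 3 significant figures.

C = D/d = 15.3/3.8 = 4.0263; K_W = (4C−1)/(4C−4)+0.615/C = 1.4006; K_s = 1+0.5/C = 1.1242
F_a = (F_max−F_min)/2 = 185 N; F_m = (F_max+F_min)/2 = 612 N
τ_a = K_W·8F_aD/(πd³) = 1.4006 × 131.36 = 183.97 MPa
τ_m = K_s·8F_mD/(πd³) = 1.1242 × 434.54 = 488.51 MPa
Goodman: 1/n_f = τ_a/S_se + τ_m/S_su = 183.97/337 + 488.51/955 = 0.54592 + 0.51152 = 1.0574
n_f = 1/1.0574 = 0.9457

0.946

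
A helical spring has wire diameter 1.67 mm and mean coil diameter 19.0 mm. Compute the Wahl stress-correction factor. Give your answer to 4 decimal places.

C = D/d = 19.0/1.67 = 11.3772
K_W = (4C−1)/(4C−4) + 0.615/C = 44.509/41.509 + 0.0541 = 1.1263

1.1263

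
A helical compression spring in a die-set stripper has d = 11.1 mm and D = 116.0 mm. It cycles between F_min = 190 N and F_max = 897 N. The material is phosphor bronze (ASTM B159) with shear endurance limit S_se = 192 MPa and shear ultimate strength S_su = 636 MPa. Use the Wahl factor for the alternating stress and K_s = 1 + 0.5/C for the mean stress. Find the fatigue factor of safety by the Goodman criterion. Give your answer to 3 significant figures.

C = D/d = 116.0/11.1 = 10.4505; K_W = (4C−1)/(4C−4)+0.615/C = 1.1382; K_s = 1+0.5/C = 1.0478
F_a = (F_max−F_min)/2 = 353.5 N; F_m = (F_max+F_min)/2 = 543.5 N
τ_a = K_W·8F_aD/(πd³) = 1.1382 × 76.352 = 86.904 MPa
τ_m = K_s·8F_mD/(πd³) = 1.0478 × 117.39 = 123.01 MPa
Goodman: 1/n_f = τ_a/S_se + τ_m/S_su = 86.904/192 + 123.01/636 = 0.45263 + 0.19341 = 0.64603
n_f = 1/0.64603 = 1.548

1.55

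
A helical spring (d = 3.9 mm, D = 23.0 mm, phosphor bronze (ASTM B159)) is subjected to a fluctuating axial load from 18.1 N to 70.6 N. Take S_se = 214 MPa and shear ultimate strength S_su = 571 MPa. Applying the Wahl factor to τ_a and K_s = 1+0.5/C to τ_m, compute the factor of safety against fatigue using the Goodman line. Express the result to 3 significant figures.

C = D/d = 23.0/3.9 = 5.8974; K_W = (4C−1)/(4C−4)+0.615/C = 1.2574; K_s = 1+0.5/C = 1.0848
F_a = (F_max−F_min)/2 = 26.25 N; F_m = (F_max+F_min)/2 = 44.35 N
τ_a = K_W·8F_aD/(πd³) = 1.2574 × 25.918 = 32.59 MPa
τ_m = K_s·8F_mD/(πd³) = 1.0848 × 43.789 = 47.502 MPa
Goodman: 1/n_f = τ_a/S_se + τ_m/S_su = 32.59/214 + 47.502/571 = 0.15229 + 0.08319 = 0.23548
n_f = 1/0.23548 = 4.247

4.25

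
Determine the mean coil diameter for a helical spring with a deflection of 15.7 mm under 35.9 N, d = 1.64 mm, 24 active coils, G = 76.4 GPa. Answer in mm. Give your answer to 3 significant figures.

10.8 mm

Required rate k = F/δ = 35.9/15.7 = 2.2866 N/mm
D = (Gd⁴/(8N_a·k))^(1/3) = (76.4×10³·1.64⁴/(8·24·2.2866))^(1/3)
  = (1258.85)^(1/3) = 10.7975 mm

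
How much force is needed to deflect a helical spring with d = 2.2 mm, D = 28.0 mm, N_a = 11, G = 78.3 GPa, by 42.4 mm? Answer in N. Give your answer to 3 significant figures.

k = Gd⁴/(8D³N_a) = (78.3×10³)(2.2⁴)/(8·28.0³·11) = 0.9495 N/mm
F = k·δ = 0.9495 × 42.4 = 40.259 N

40.3 N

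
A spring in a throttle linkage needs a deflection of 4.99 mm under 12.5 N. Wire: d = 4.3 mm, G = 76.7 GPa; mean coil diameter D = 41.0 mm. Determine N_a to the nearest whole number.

19

Required rate k = F/δ = 12.5/4.99 = 2.505 N/mm
N_a = Gd⁴/(8D³k) = (76.7×10³ × 4.3⁴)/(8 × 41.0³ × 2.505)
    = 2.62222e+07 / 1.38118e+06 = 18.99 → 19 coils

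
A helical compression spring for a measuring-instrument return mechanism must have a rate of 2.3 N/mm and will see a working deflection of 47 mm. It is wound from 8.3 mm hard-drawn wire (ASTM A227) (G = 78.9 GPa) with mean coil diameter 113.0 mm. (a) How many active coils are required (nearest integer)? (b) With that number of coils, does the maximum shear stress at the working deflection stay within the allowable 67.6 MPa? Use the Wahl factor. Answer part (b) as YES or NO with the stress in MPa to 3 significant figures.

(a) 14 coils; (b) YES, τ_max = 60.5 MPa

N_a = Gd⁴/(8D³k) = (78.9×10³)(8.3⁴)/(8·113.0³·2.3) = 14.1 → N_a = 14
Actual rate k = Gd⁴/(8D³·14) = 2.3171 N/mm
Working load F = kδ = 2.3171·47 = 108.9 N
C = 113.0/8.3 = 13.6145; K_W = (4C−1)/(4C−4)+0.615/C = 1.1046
τ_max = K_W·8FD/(πd³) = 1.1046·54.805 = 60.539 MPa
τ_max ≤ 67.6 MPa → acceptable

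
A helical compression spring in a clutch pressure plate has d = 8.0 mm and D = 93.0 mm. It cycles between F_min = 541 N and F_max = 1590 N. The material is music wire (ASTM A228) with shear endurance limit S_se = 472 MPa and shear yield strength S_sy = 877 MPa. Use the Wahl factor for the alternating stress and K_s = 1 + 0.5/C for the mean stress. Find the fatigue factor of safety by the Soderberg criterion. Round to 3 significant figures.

C = D/d = 93.0/8.0 = 11.6250; K_W = (4C−1)/(4C−4)+0.615/C = 1.1235; K_s = 1+0.5/C = 1.0430
F_a = (F_max−F_min)/2 = 524.5 N; F_m = (F_max+F_min)/2 = 1065.5 N
τ_a = K_W·8F_aD/(πd³) = 1.1235 × 242.6 = 272.56 MPa
τ_m = K_s·8F_mD/(πd³) = 1.0430 × 492.84 = 514.04 MPa
Soderberg: 1/n_f = τ_a/S_se + τ_m/S_sy = 272.56/472 + 514.04/877 = 0.57747 + 0.58613 = 1.1636
n_f = 1/1.1636 = 0.8594

0.859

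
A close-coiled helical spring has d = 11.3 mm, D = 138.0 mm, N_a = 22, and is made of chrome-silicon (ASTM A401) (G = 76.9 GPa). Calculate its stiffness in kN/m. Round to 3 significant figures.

2.71 kN/m

k = Gd⁴/(8D³N_a) = (76.9×10³ × 11.3⁴) / (8 × 138.0³ × 22)
  = 1.25383e+09 / 4.62541e+08 = 2.7108 N/mm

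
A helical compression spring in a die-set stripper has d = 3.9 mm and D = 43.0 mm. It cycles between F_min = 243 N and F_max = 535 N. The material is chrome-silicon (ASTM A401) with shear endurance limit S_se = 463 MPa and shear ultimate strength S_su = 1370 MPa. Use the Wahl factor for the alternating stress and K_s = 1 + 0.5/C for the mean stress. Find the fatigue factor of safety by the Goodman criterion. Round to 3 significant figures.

C = D/d = 43.0/3.9 = 11.0256; K_W = (4C−1)/(4C−4)+0.615/C = 1.1306; K_s = 1+0.5/C = 1.0453
F_a = (F_max−F_min)/2 = 146 N; F_m = (F_max+F_min)/2 = 389 N
τ_a = K_W·8F_aD/(πd³) = 1.1306 × 269.51 = 304.7 MPa
τ_m = K_s·8F_mD/(πd³) = 1.0453 × 718.07 = 750.63 MPa
Goodman: 1/n_f = τ_a/S_se + τ_m/S_su = 304.7/463 + 750.63/1370 = 0.65810 + 0.54790 = 1.206
n_f = 1/1.206 = 0.8292

0.829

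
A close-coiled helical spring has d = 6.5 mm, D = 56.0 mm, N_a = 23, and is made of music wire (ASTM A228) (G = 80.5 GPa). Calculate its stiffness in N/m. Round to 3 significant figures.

4450 N/m

k = Gd⁴/(8D³N_a) = (80.5×10³ × 6.5⁴) / (8 × 56.0³ × 23)
  = 1.43698e+08 / 3.23133e+07 = 4.447 N/mm = 4447 N/m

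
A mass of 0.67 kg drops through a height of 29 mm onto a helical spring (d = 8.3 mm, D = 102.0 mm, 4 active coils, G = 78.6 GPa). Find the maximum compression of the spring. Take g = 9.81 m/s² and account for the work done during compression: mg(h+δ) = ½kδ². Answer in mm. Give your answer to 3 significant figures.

6.52 mm

k = Gd⁴/(8D³N_a) = (78.6×10³)(8.3⁴)/(8·102.0³·4) = 10.985 N/mm
W = mg = 0.67 × 9.81 = 6.5727 N
½kδ² − Wδ − Wh = 0 → δ = (W + √(W² + 2kWh))/k
δ = (6.5727 + √(43.2 + 4187.51))/10.985 = (6.5727 + 65.044)/10.985 = 6.5197 mm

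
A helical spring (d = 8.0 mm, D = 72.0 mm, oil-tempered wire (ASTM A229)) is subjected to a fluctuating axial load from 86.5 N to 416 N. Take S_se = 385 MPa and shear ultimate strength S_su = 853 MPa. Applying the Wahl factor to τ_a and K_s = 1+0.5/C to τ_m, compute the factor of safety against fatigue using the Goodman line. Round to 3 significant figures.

3.46

C = D/d = 72.0/8.0 = 9.0000; K_W = (4C−1)/(4C−4)+0.615/C = 1.1621; K_s = 1+0.5/C = 1.0556
F_a = (F_max−F_min)/2 = 164.75 N; F_m = (F_max+F_min)/2 = 251.25 N
τ_a = K_W·8F_aD/(πd³) = 1.1621 × 58.997 = 68.559 MPa
τ_m = K_s·8F_mD/(πd³) = 1.0556 × 89.972 = 94.971 MPa
Goodman: 1/n_f = τ_a/S_se + τ_m/S_su = 68.559/385 + 94.971/853 = 0.17808 + 0.11134 = 0.28941
n_f = 1/0.28941 = 3.455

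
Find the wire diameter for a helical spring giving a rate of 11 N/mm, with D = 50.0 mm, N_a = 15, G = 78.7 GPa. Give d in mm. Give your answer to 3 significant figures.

d = (8D³N_a·k / G)^(1/4) = (8·50.0³·15·11 / (78.7×10³))^0.25
  = (2096.6)^0.25 = 6.7667 mm

6.77 mm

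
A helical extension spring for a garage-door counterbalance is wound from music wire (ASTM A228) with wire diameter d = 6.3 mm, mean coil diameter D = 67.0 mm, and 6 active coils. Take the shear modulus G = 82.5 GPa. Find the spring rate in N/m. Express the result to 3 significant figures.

9000 N/m

k = Gd⁴/(8D³N_a) = (82.5×10³ × 6.3⁴) / (8 × 67.0³ × 6)
  = 1.29962e+08 / 1.44366e+07 = 9.0022 N/mm = 9002.2 N/m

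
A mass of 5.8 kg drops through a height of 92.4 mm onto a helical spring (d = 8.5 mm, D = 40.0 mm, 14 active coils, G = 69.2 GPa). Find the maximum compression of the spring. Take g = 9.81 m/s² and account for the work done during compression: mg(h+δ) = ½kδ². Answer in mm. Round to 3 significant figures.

k = Gd⁴/(8D³N_a) = (69.2×10³)(8.5⁴)/(8·40.0³·14) = 50.395 N/mm
W = mg = 5.8 × 9.81 = 56.898 N
½kδ² − Wδ − Wh = 0 → δ = (W + √(W² + 2kWh))/k
δ = (56.898 + √(3237.4 + 529886))/50.395 = (56.898 + 730.15)/50.395 = 15.618 mm

15.6 mm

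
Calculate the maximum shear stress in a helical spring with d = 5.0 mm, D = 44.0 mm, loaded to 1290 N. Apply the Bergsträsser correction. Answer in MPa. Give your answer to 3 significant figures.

Spring index C = D/d = 44.0/5.0 = 8.8000
K_B = (4C+2)/(4C−3) = 37.200/32.200 = 1.1553
τ₀ = 8FD/(πd³) = 8·1290·44.0/(π·5.0³) = 454080/392.7 = 1156.3 MPa
τ_max = K·τ₀ = 1.1553 × 1156.3 = 1335.9 MPa

1340 MPa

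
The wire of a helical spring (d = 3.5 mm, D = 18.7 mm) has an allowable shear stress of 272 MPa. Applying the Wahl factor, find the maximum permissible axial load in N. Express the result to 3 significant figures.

190 N

C = D/d = 18.7/3.5 = 5.3429
K_W = (4C−1)/(4C−4) + 0.615/C = 20.371/17.371 + 0.1151 = 1.2878
τ_max = K·8FD/(πd³) → F_max = τ_allow·πd³/(8DK)
F_max = 272·π·3.5³/(8·18.7·1.2878) = 36637/192.66 = 190.17 N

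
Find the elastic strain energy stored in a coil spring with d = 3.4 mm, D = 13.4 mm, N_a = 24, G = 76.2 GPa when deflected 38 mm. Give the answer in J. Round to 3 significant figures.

15.9 J

k = Gd⁴/(8D³N_a) = (76.2×10³)(3.4⁴)/(8·13.4³·24) = 22.042 N/mm
U = ½kδ² = 0.5 × 22.042 × 38² = 15914 N·mm = 15.914 J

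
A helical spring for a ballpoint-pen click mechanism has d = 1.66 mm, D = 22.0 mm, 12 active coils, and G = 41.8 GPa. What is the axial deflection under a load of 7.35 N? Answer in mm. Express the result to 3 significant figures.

23.7 mm

k = Gd⁴/(8D³N_a) = (41.8×10³)(1.66⁴)/(8·22.0³·12) = 0.31051 N/mm
δ = F/k = 7.35 / 0.31051 = 23.671 mm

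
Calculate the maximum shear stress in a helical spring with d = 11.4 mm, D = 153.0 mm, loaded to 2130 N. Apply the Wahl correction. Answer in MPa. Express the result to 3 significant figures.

620 MPa

Spring index C = D/d = 153.0/11.4 = 13.4211
K_W = (4C−1)/(4C−4) + 0.615/C = 52.684/49.684 + 0.0458 = 1.1062
τ₀ = 8FD/(πd³) = 8·2130·153.0/(π·11.4³) = 2.60712e+06/4654.4 = 560.14 MPa
τ_max = K·τ₀ = 1.1062 × 560.14 = 619.63 MPa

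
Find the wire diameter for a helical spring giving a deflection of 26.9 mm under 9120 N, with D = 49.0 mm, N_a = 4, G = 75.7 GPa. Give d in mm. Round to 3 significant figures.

Required rate k = F/δ = 9120/26.9 = 339.03 N/mm
d = (8D³N_a·k / G)^(1/4) = (8·49.0³·4·339.03 / (75.7×10³))^0.25
  = (16861)^0.25 = 11.3952 mm

11.4 mm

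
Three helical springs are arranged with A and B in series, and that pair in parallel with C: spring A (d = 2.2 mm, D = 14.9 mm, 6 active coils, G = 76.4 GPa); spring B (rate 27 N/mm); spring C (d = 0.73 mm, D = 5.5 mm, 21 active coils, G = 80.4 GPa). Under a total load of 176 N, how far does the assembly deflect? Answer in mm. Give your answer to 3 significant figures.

k_A = Gd⁴/(8D³N_a) = (76.4×10³)(2.2⁴)/(8·14.9³·6) = 11.272 N/mm
k_C = Gd⁴/(8D³N_a) = (80.4×10³)(0.73⁴)/(8·5.5³·21) = 0.81686 N/mm
Springs A,B series: k_AB = 1/(1/11.272+1/27) = 7.9519 N/mm; parallel with C: k_eq = 7.9519+0.81686 = 8.7688 N/mm
δ = F/k_eq = 176/8.7688 = 20.071 mm

20.1 mm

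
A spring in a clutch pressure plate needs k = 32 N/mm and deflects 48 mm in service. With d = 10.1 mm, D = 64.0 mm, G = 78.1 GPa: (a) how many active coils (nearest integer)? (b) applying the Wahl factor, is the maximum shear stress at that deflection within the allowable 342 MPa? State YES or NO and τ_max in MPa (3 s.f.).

(a) 12 coils; (b) YES, τ_max = 303 MPa

N_a = Gd⁴/(8D³k) = (78.1×10³)(10.1⁴)/(8·64.0³·32) = 12.11 → N_a = 12
Actual rate k = Gd⁴/(8D³·12) = 32.294 N/mm
Working load F = kδ = 32.294·48 = 1550.1 N
C = 64.0/10.1 = 6.3366; K_W = (4C−1)/(4C−4)+0.615/C = 1.2376
τ_max = K_W·8FD/(πd³) = 1.2376·245.2 = 303.46 MPa
τ_max ≤ 342 MPa → acceptable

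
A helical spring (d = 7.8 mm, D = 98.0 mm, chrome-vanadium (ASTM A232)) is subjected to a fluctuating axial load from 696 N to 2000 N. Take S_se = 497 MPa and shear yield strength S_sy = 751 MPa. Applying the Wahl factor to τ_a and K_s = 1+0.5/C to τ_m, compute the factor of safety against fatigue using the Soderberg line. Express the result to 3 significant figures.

C = D/d = 98.0/7.8 = 12.5641; K_W = (4C−1)/(4C−4)+0.615/C = 1.1138; K_s = 1+0.5/C = 1.0398
F_a = (F_max−F_min)/2 = 652 N; F_m = (F_max+F_min)/2 = 1348 N
τ_a = K_W·8F_aD/(πd³) = 1.1138 × 342.87 = 381.89 MPa
τ_m = K_s·8F_mD/(πd³) = 1.0398 × 708.88 = 737.09 MPa
Soderberg: 1/n_f = τ_a/S_se + τ_m/S_sy = 381.89/497 + 737.09/751 = 0.76839 + 0.98148 = 1.7499
n_f = 1/1.7499 = 0.5715

0.571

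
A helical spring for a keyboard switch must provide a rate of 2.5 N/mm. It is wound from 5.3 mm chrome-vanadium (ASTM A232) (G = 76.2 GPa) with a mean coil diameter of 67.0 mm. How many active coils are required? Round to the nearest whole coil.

10

N_a = Gd⁴/(8D³k) = (76.2×10³ × 5.3⁴)/(8 × 67.0³ × 2.5)
    = 6.01255e+07 / 6.01526e+06 = 9.995 → 10 coils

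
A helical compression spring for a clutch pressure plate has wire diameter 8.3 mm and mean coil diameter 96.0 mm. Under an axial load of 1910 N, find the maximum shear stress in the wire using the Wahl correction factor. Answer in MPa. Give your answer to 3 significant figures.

Spring index C = D/d = 96.0/8.3 = 11.5663
K_W = (4C−1)/(4C−4) + 0.615/C = 45.265/42.265 + 0.0532 = 1.1242
τ₀ = 8FD/(πd³) = 8·1910·96.0/(π·8.3³) = 1.46688e+06/1796.3 = 816.6 MPa
τ_max = K·τ₀ = 1.1242 × 816.6 = 917.99 MPa

918 MPa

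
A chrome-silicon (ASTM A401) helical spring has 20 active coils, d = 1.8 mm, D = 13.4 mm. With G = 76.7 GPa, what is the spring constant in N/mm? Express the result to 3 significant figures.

k = Gd⁴/(8D³N_a) = (76.7×10³ × 1.8⁴) / (8 × 13.4³ × 20)
  = 805166 / 384977 = 2.0915 N/mm

2.09 N/mm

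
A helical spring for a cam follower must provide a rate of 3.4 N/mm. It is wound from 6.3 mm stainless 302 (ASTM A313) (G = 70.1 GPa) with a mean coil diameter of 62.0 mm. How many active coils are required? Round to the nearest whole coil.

N_a = Gd⁴/(8D³k) = (70.1×10³ × 6.3⁴)/(8 × 62.0³ × 3.4)
    = 1.10428e+08 / 6.48252e+06 = 17.03 → 17 coils

17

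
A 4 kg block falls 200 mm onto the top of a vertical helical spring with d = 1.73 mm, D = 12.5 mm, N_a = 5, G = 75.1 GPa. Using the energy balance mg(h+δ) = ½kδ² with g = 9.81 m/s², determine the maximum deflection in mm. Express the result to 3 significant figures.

47.5 mm

k = Gd⁴/(8D³N_a) = (75.1×10³)(1.73⁴)/(8·12.5³·5) = 8.6106 N/mm
W = mg = 4 × 9.81 = 39.24 N
½kδ² − Wδ − Wh = 0 → δ = (W + √(W² + 2kWh))/k
δ = (39.24 + √(1539.8 + 135152))/8.6106 = (39.24 + 369.72)/8.6106 = 47.495 mm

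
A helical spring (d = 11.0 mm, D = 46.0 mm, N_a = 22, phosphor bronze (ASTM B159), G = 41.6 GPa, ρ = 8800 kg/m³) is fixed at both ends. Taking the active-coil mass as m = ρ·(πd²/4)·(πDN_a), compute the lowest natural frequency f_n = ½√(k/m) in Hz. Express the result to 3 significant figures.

57.8 Hz

k = Gd⁴/(8D³N_a) = (41.6×10³)(11.0⁴)/(8·46.0³·22) = 35.553 N/mm = 35553 N/m
Wire length L = πDN_a = π·46.0·22 = 3179.3 mm
m = ρ·(πd²/4)·L = 8800 × 95.033×10⁻⁶ m² × 3.1793 m = 2.6588 kg
f_n = ½√(k/m) = 0.5·√(35553/2.6588) = 0.5·√(13372) = 57.818 Hz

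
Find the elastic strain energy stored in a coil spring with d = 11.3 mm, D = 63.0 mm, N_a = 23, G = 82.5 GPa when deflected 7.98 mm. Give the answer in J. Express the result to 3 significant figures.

0.931 J

k = Gd⁴/(8D³N_a) = (82.5×10³)(11.3⁴)/(8·63.0³·23) = 29.237 N/mm
U = ½kδ² = 0.5 × 29.237 × 7.98² = 930.9 N·mm = 0.9309 J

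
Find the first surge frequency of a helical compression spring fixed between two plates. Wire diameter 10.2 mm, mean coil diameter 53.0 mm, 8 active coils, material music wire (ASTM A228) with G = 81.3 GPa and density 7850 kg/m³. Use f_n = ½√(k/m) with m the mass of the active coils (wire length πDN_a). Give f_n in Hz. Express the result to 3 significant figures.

k = Gd⁴/(8D³N_a) = (81.3×10³)(10.2⁴)/(8·53.0³·8) = 92.36 N/mm = 92360 N/m
Wire length L = πDN_a = π·53.0·8 = 1332 mm
m = ρ·(πd²/4)·L = 7850 × 81.713×10⁻⁶ m² × 1.332 m = 0.85443 kg
f_n = ½√(k/m) = 0.5·√(92360/0.85443) = 0.5·√(1.081e+05) = 164.39 Hz

164 Hz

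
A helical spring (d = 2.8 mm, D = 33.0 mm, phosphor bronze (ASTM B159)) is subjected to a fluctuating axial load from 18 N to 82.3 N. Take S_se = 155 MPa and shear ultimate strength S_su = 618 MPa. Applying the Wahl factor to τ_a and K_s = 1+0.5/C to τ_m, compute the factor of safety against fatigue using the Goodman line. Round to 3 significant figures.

C = D/d = 33.0/2.8 = 11.7857; K_W = (4C−1)/(4C−4)+0.615/C = 1.1217; K_s = 1+0.5/C = 1.0424
F_a = (F_max−F_min)/2 = 32.15 N; F_m = (F_max+F_min)/2 = 50.15 N
τ_a = K_W·8F_aD/(πd³) = 1.1217 × 123.07 = 138.05 MPa
τ_m = K_s·8F_mD/(πd³) = 1.0424 × 191.98 = 200.12 MPa
Goodman: 1/n_f = τ_a/S_se + τ_m/S_su = 138.05/155 + 200.12/618 = 0.89066 + 0.32382 = 1.2145
n_f = 1/1.2145 = 0.8234

0.823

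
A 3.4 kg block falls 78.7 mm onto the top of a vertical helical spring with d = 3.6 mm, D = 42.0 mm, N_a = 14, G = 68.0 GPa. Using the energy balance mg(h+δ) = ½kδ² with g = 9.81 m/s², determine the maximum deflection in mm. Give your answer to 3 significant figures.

k = Gd⁴/(8D³N_a) = (68.0×10³)(3.6⁴)/(8·42.0³·14) = 1.3764 N/mm
W = mg = 3.4 × 9.81 = 33.354 N
½kδ² − Wδ − Wh = 0 → δ = (W + √(W² + 2kWh))/k
δ = (33.354 + √(1112.5 + 7226.13))/1.3764 = (33.354 + 91.316)/1.3764 = 90.575 mm

90.6 mm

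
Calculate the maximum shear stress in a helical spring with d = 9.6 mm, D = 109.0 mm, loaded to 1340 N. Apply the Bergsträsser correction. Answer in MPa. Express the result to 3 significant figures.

Spring index C = D/d = 109.0/9.6 = 11.3542
K_B = (4C+2)/(4C−3) = 47.417/42.417 = 1.1179
τ₀ = 8FD/(πd³) = 8·1340·109.0/(π·9.6³) = 1.16848e+06/2779.5 = 420.4 MPa
τ_max = K·τ₀ = 1.1179 × 420.4 = 469.95 MPa

470 MPa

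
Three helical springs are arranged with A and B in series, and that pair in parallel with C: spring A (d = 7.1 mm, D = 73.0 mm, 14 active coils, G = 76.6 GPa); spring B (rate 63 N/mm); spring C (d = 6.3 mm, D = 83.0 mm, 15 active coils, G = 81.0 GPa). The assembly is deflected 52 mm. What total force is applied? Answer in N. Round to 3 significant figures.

k_A = Gd⁴/(8D³N_a) = (76.6×10³)(7.1⁴)/(8·73.0³·14) = 4.4676 N/mm
k_C = Gd⁴/(8D³N_a) = (81.0×10³)(6.3⁴)/(8·83.0³·15) = 1.8597 N/mm
Springs A,B series: k_AB = 1/(1/4.4676+1/63) = 4.1718 N/mm; parallel with C: k_eq = 4.1718+1.8597 = 6.0314 N/mm
F = k_eq·δ = 6.0314·52 = 313.63 N

314 N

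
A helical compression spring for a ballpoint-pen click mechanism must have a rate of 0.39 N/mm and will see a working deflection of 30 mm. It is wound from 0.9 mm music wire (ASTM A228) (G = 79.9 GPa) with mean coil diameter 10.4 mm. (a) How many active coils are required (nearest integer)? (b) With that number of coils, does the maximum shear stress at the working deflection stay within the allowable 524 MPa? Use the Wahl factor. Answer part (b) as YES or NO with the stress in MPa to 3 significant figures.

(a) 15 coils; (b) YES, τ_max = 476 MPa

N_a = Gd⁴/(8D³k) = (79.9×10³)(0.9⁴)/(8·10.4³·0.39) = 14.94 → N_a = 15
Actual rate k = Gd⁴/(8D³·15) = 0.38836 N/mm
Working load F = kδ = 0.38836·30 = 11.651 N
C = 10.4/0.9 = 11.5556; K_W = (4C−1)/(4C−4)+0.615/C = 1.1243
τ_max = K_W·8FD/(πd³) = 1.1243·423.26 = 475.86 MPa
τ_max ≤ 524 MPa → acceptable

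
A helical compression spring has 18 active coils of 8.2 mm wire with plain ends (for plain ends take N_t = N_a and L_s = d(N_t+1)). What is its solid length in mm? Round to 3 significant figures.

156 mm

plain ends: N_t = N_a = 18
L_s = d·(N_t+1) = 8.2 × 19 = 155.8 mm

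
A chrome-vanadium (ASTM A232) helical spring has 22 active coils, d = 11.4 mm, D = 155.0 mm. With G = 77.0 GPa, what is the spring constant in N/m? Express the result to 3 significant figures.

1980 N/m

k = Gd⁴/(8D³N_a) = (77.0×10³ × 11.4⁴) / (8 × 155.0³ × 22)
  = 1.3005e+09 / 6.55402e+08 = 1.9843 N/mm = 1984.3 N/m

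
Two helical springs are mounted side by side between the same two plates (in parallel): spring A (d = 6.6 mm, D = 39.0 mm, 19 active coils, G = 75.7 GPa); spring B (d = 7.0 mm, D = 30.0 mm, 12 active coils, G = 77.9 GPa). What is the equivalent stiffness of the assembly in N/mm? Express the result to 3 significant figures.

k_A = Gd⁴/(8D³N_a) = (75.7×10³)(6.6⁴)/(8·39.0³·19) = 15.931 N/mm
k_B = Gd⁴/(8D³N_a) = (77.9×10³)(7.0⁴)/(8·30.0³·12) = 72.16 N/mm
Parallel: k_eq = 15.931 + 72.16 = 88.09 N/mm

88.1 N/mm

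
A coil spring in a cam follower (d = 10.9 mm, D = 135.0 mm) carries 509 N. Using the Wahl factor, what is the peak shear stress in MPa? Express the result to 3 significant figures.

Spring index C = D/d = 135.0/10.9 = 12.3853
K_W = (4C−1)/(4C−4) + 0.615/C = 48.541/45.541 + 0.0497 = 1.1155
τ₀ = 8FD/(πd³) = 8·509·135.0/(π·10.9³) = 549720/4068.5 = 135.12 MPa
τ_max = K·τ₀ = 1.1155 × 135.12 = 150.73 MPa

151 MPa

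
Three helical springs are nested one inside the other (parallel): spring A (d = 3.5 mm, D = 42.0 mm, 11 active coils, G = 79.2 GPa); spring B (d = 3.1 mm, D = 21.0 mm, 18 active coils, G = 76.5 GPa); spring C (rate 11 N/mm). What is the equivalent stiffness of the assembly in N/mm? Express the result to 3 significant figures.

18.1 N/mm

k_A = Gd⁴/(8D³N_a) = (79.2×10³)(3.5⁴)/(8·42.0³·11) = 1.8229 N/mm
k_B = Gd⁴/(8D³N_a) = (76.5×10³)(3.1⁴)/(8·21.0³·18) = 5.2977 N/mm
Parallel: k_eq = 1.8229 + 5.2977 + 11 = 18.121 N/mm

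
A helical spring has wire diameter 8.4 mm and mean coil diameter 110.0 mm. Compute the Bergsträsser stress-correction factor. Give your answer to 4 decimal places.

C = D/d = 110.0/8.4 = 13.0952
K_B = (4C+2)/(4C−3) = 54.381/49.381 = 1.1013

1.1013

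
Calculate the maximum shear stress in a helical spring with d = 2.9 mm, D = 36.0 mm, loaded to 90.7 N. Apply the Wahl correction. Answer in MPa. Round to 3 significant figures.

380 MPa

Spring index C = D/d = 36.0/2.9 = 12.4138
K_W = (4C−1)/(4C−4) + 0.615/C = 48.655/45.655 + 0.0495 = 1.1153
τ₀ = 8FD/(πd³) = 8·90.7·36.0/(π·2.9³) = 26121.6/76.62 = 340.92 MPa
τ_max = K·τ₀ = 1.1153 × 340.92 = 380.21 MPa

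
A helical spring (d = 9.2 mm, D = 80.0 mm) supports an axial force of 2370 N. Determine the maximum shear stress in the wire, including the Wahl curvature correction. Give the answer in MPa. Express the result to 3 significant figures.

Spring index C = D/d = 80.0/9.2 = 8.6957
K_W = (4C−1)/(4C−4) + 0.615/C = 33.783/30.783 + 0.0707 = 1.1682
τ₀ = 8FD/(πd³) = 8·2370·80.0/(π·9.2³) = 1.5168e+06/2446.3 = 620.03 MPa
τ_max = K·τ₀ = 1.1682 × 620.03 = 724.31 MPa

724 MPa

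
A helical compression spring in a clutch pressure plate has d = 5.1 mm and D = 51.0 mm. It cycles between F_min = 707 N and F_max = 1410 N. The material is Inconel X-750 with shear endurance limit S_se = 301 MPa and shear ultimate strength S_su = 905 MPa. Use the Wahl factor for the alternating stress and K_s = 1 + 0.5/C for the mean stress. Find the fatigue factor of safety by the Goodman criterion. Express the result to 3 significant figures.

C = D/d = 51.0/5.1 = 10.0000; K_W = (4C−1)/(4C−4)+0.615/C = 1.1448; K_s = 1+0.5/C = 1.0500
F_a = (F_max−F_min)/2 = 351.5 N; F_m = (F_max+F_min)/2 = 1058.5 N
τ_a = K_W·8F_aD/(πd³) = 1.1448 × 344.13 = 393.97 MPa
τ_m = K_s·8F_mD/(πd³) = 1.0500 × 1036.3 = 1088.1 MPa
Goodman: 1/n_f = τ_a/S_se + τ_m/S_su = 393.97/301 + 1088.1/905 = 1.30888 + 1.20235 = 2.5112
n_f = 1/2.5112 = 0.3982

0.398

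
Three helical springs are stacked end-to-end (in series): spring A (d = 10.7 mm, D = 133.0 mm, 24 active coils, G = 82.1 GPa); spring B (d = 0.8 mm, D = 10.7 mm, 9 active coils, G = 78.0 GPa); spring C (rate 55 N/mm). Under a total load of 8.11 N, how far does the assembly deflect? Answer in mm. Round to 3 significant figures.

k_A = Gd⁴/(8D³N_a) = (82.1×10³)(10.7⁴)/(8·133.0³·24) = 2.3824 N/mm
k_B = Gd⁴/(8D³N_a) = (78.0×10³)(0.8⁴)/(8·10.7³·9) = 0.36222 N/mm
Series: 1/k_eq = 1/2.3824 + 1/0.36222 + 1/55 = 3.1987; k_eq = 0.31263 N/mm
δ = F/k_eq = 8.11/0.31263 = 25.941 mm

25.9 mm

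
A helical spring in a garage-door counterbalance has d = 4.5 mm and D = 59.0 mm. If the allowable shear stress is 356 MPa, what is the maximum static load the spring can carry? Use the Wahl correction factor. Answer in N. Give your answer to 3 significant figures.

C = D/d = 59.0/4.5 = 13.1111
K_W = (4C−1)/(4C−4) + 0.615/C = 51.444/48.444 + 0.0469 = 1.1088
τ_max = K·8FD/(πd³) → F_max = τ_allow·πd³/(8DK)
F_max = 356·π·4.5³/(8·59.0·1.1088) = 1.0191e+05/523.37 = 194.73 N

195 N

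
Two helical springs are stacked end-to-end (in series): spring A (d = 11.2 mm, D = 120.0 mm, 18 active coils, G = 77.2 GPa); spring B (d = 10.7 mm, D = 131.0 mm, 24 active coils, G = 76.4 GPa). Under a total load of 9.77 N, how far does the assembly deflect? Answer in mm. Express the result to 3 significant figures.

k_A = Gd⁴/(8D³N_a) = (77.2×10³)(11.2⁴)/(8·120.0³·18) = 4.8818 N/mm
k_B = Gd⁴/(8D³N_a) = (76.4×10³)(10.7⁴)/(8·131.0³·24) = 2.3201 N/mm
Series: 1/k_eq = 1/4.8818 + 1/2.3201 = 0.63585; k_eq = 1.5727 N/mm
δ = F/k_eq = 9.77/1.5727 = 6.2123 mm

6.21 mm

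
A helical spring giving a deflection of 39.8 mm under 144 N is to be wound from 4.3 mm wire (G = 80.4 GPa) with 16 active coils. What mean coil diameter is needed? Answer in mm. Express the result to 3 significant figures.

39.0 mm

Required rate k = F/δ = 144/39.8 = 3.6181 N/mm
D = (Gd⁴/(8N_a·k))^(1/3) = (80.4×10³·4.3⁴/(8·16·3.6181))^(1/3)
  = (59352.7)^(1/3) = 39.0074 mm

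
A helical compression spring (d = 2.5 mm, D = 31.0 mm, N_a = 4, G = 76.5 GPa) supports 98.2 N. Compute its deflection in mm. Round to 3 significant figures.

31.3 mm

k = Gd⁴/(8D³N_a) = (76.5×10³)(2.5⁴)/(8·31.0³·4) = 3.1346 N/mm
δ = F/k = 98.2 / 3.1346 = 31.327 mm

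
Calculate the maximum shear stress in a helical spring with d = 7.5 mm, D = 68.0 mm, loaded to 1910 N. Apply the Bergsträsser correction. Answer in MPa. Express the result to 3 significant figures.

902 MPa

Spring index C = D/d = 68.0/7.5 = 9.0667
K_B = (4C+2)/(4C−3) = 38.267/33.267 = 1.1503
τ₀ = 8FD/(πd³) = 8·1910·68.0/(π·7.5³) = 1.03904e+06/1325.4 = 783.97 MPa
τ_max = K·τ₀ = 1.1503 × 783.97 = 901.8 MPa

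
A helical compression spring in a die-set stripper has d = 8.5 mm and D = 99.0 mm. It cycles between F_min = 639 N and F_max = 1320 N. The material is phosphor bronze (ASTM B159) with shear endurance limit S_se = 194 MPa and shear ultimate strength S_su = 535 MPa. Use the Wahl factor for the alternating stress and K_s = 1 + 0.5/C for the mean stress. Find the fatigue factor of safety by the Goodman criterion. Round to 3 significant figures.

0.628

C = D/d = 99.0/8.5 = 11.6471; K_W = (4C−1)/(4C−4)+0.615/C = 1.1232; K_s = 1+0.5/C = 1.0429
F_a = (F_max−F_min)/2 = 340.5 N; F_m = (F_max+F_min)/2 = 979.5 N
τ_a = K_W·8F_aD/(πd³) = 1.1232 × 139.78 = 157 MPa
τ_m = K_s·8F_mD/(πd³) = 1.0429 × 402.09 = 419.35 MPa
Goodman: 1/n_f = τ_a/S_se + τ_m/S_su = 157/194 + 419.35/535 = 0.80930 + 0.78383 = 1.5931
n_f = 1/1.5931 = 0.6277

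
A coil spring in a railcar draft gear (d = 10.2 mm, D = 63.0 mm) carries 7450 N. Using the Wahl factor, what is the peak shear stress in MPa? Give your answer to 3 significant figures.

1400 MPa

Spring index C = D/d = 63.0/10.2 = 6.1765
K_W = (4C−1)/(4C−4) + 0.615/C = 23.706/20.706 + 0.0996 = 1.2445
τ₀ = 8FD/(πd³) = 8·7450·63.0/(π·10.2³) = 3.7548e+06/3333.9 = 1126.3 MPa
τ_max = K·τ₀ = 1.2445 × 1126.3 = 1401.6 MPa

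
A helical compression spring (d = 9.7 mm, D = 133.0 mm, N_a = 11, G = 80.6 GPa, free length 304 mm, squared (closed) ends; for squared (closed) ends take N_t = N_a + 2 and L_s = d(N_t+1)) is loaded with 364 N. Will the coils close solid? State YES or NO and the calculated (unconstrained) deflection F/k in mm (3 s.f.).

NO, δ = 106 mm

k = Gd⁴/(8D³N_a) = (80.6×10³)(9.7⁴)/(8·133.0³·11) = 3.4465 N/mm
N_t = 13; L_s = 9.7·14 = 135.8 mm; δ_solid = L₀ − L_s = 304 − 135.8 = 168.2 mm
δ = F/k = 364/3.4465 = 105.61 mm
δ < δ_solid → spring does not go solid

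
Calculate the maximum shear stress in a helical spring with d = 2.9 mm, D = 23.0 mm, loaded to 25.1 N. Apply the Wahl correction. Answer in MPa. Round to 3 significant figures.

Spring index C = D/d = 23.0/2.9 = 7.9310
K_W = (4C−1)/(4C−4) + 0.615/C = 30.724/27.724 + 0.0775 = 1.1858
τ₀ = 8FD/(πd³) = 8·25.1·23.0/(π·2.9³) = 4618.4/76.62 = 60.276 MPa
τ_max = K·τ₀ = 1.1858 × 60.276 = 71.473 MPa

71.5 MPa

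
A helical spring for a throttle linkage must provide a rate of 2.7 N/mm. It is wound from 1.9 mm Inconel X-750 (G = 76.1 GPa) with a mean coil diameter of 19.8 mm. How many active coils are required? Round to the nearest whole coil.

6

N_a = Gd⁴/(8D³k) = (76.1×10³ × 1.9⁴)/(8 × 19.8³ × 2.7)
    = 991743 / 167668 = 5.915 → 6 coils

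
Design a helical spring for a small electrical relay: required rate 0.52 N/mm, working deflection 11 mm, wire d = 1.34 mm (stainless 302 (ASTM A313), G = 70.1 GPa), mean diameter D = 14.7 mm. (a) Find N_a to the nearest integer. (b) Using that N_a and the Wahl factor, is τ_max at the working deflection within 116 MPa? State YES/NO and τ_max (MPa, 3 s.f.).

(a) 17 coils; (b) YES, τ_max = 101 MPa

N_a = Gd⁴/(8D³k) = (70.1×10³)(1.34⁴)/(8·14.7³·0.52) = 17.1 → N_a = 17
Actual rate k = Gd⁴/(8D³·17) = 0.52317 N/mm
Working load F = kδ = 0.52317·11 = 5.7549 N
C = 14.7/1.34 = 10.9701; K_W = (4C−1)/(4C−4)+0.615/C = 1.1313
τ_max = K_W·8FD/(πd³) = 1.1313·89.533 = 101.29 MPa
τ_max ≤ 116 MPa → acceptable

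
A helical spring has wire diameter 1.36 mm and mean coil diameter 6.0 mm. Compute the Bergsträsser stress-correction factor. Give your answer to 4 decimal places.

1.3414

C = D/d = 6.0/1.36 = 4.4118
K_B = (4C+2)/(4C−3) = 19.647/14.647 = 1.3414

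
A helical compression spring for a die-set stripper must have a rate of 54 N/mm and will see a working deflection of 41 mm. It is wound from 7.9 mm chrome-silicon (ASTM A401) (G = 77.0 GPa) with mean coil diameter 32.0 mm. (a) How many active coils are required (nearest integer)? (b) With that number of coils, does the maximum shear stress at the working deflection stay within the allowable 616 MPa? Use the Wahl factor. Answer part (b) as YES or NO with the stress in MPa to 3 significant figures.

(a) 21 coils; (b) YES, τ_max = 516 MPa

N_a = Gd⁴/(8D³k) = (77.0×10³)(7.9⁴)/(8·32.0³·54) = 21.19 → N_a = 21
Actual rate k = Gd⁴/(8D³·21) = 54.48 N/mm
Working load F = kδ = 54.48·41 = 2233.7 N
C = 32.0/7.9 = 4.0506; K_W = (4C−1)/(4C−4)+0.615/C = 1.3977
τ_max = K_W·8FD/(πd³) = 1.3977·369.18 = 515.99 MPa
τ_max ≤ 616 MPa → acceptable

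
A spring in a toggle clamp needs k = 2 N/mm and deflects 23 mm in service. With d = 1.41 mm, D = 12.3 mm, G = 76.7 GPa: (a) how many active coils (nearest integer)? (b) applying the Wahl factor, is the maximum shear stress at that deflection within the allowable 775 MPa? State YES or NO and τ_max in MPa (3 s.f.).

(a) 10 coils; (b) YES, τ_max = 611 MPa

N_a = Gd⁴/(8D³k) = (76.7×10³)(1.41⁴)/(8·12.3³·2) = 10.18 → N_a = 10
Actual rate k = Gd⁴/(8D³·10) = 2.0364 N/mm
Working load F = kδ = 2.0364·23 = 46.838 N
C = 12.3/1.41 = 8.7234; K_W = (4C−1)/(4C−4)+0.615/C = 1.1676
τ_max = K_W·8FD/(πd³) = 1.1676·523.34 = 611.05 MPa
τ_max ≤ 775 MPa → acceptable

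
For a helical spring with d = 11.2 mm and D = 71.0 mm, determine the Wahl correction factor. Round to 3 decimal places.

1.237

C = D/d = 71.0/11.2 = 6.3393
K_W = (4C−1)/(4C−4) + 0.615/C = 24.357/21.357 + 0.0970 = 1.2375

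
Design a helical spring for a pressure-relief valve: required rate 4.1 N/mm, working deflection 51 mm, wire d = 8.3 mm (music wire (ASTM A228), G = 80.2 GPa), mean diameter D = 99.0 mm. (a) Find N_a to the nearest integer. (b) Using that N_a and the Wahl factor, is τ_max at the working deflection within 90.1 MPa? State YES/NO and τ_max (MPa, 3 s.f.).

N_a = Gd⁴/(8D³k) = (80.2×10³)(8.3⁴)/(8·99.0³·4.1) = 11.96 → N_a = 12
Actual rate k = Gd⁴/(8D³·12) = 4.0861 N/mm
Working load F = kδ = 4.0861·51 = 208.39 N
C = 99.0/8.3 = 11.9277; K_W = (4C−1)/(4C−4)+0.615/C = 1.1202
τ_max = K_W·8FD/(πd³) = 1.1202·91.88 = 102.92 MPa
τ_max > 90.1 MPa → exceeds allowable

(a) 12 coils; (b) NO, τ_max = 103 MPa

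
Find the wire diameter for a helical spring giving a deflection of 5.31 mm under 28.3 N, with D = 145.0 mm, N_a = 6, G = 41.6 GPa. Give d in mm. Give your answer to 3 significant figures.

11.7 mm

Required rate k = F/δ = 28.3/5.31 = 5.3296 N/mm
d = (8D³N_a·k / G)^(1/4) = (8·145.0³·6·5.3296 / (41.6×10³))^0.25
  = (18748)^0.25 = 11.7013 mm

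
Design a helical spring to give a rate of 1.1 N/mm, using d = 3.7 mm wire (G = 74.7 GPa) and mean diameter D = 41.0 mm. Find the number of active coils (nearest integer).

23

N_a = Gd⁴/(8D³k) = (74.7×10³ × 3.7⁴)/(8 × 41.0³ × 1.1)
    = 1.4e+07 / 606505 = 23.08 → 23 coils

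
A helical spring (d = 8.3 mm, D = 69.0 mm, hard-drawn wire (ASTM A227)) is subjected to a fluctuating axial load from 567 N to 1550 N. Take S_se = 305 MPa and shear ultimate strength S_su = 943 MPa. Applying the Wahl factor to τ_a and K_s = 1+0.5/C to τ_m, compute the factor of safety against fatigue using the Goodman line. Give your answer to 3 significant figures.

C = D/d = 69.0/8.3 = 8.3133; K_W = (4C−1)/(4C−4)+0.615/C = 1.1765; K_s = 1+0.5/C = 1.0601
F_a = (F_max−F_min)/2 = 491.5 N; F_m = (F_max+F_min)/2 = 1058.5 N
τ_a = K_W·8F_aD/(πd³) = 1.1765 × 151.04 = 177.7 MPa
τ_m = K_s·8F_mD/(πd³) = 1.0601 × 325.27 = 344.83 MPa
Goodman: 1/n_f = τ_a/S_se + τ_m/S_su = 177.7/305 + 344.83/943 = 0.58262 + 0.36568 = 0.94829
n_f = 1/0.94829 = 1.055

1.05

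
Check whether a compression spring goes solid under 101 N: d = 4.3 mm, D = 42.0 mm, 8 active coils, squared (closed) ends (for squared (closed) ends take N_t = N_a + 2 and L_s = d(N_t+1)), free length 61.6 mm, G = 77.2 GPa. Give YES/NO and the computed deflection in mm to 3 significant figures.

YES, δ = 18.1 mm

k = Gd⁴/(8D³N_a) = (77.2×10³)(4.3⁴)/(8·42.0³·8) = 5.5663 N/mm
N_t = 10; L_s = 4.3·11 = 47.3 mm; δ_solid = L₀ − L_s = 61.6 − 47.3 = 14.3 mm
δ = F/k = 101/5.5663 = 18.145 mm
δ ≥ δ_solid → spring goes solid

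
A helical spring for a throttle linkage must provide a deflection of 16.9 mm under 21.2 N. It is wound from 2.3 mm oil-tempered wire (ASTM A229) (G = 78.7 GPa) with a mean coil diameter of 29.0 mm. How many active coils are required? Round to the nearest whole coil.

9

Required rate k = F/δ = 21.2/16.9 = 1.2544 N/mm
N_a = Gd⁴/(8D³k) = (78.7×10³ × 2.3⁴)/(8 × 29.0³ × 1.2544)
    = 2.20235e+06 / 244756 = 8.998 → 9 coils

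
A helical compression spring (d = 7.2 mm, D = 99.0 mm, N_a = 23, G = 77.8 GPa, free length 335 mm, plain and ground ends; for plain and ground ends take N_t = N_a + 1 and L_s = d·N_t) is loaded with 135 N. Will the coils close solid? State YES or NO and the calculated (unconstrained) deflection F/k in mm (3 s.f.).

k = Gd⁴/(8D³N_a) = (77.8×10³)(7.2⁴)/(8·99.0³·23) = 1.1711 N/mm
N_t = 24; L_s = 7.2·24 = 172.8 mm; δ_solid = L₀ − L_s = 335 − 172.8 = 162.2 mm
δ = F/k = 135/1.1711 = 115.28 mm
δ < δ_solid → spring does not go solid

NO, δ = 115 mm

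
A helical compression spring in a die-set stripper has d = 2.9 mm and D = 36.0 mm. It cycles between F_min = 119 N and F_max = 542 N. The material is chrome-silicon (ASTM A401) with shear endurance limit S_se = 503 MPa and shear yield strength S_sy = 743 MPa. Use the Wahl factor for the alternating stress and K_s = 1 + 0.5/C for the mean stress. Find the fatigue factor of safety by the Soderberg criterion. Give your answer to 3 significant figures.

C = D/d = 36.0/2.9 = 12.4138; K_W = (4C−1)/(4C−4)+0.615/C = 1.1153; K_s = 1+0.5/C = 1.0403
F_a = (F_max−F_min)/2 = 211.5 N; F_m = (F_max+F_min)/2 = 330.5 N
τ_a = K_W·8F_aD/(πd³) = 1.1153 × 794.99 = 886.61 MPa
τ_m = K_s·8F_mD/(πd³) = 1.0403 × 1242.3 = 1292.3 MPa
Soderberg: 1/n_f = τ_a/S_se + τ_m/S_sy = 886.61/503 + 1292.3/743 = 1.76264 + 1.73932 = 3.502
n_f = 1/3.502 = 0.2856

0.286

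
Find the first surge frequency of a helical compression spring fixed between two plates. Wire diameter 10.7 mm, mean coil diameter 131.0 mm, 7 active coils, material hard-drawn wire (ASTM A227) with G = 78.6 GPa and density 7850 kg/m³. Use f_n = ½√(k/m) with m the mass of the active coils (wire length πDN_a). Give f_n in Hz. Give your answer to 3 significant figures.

k = Gd⁴/(8D³N_a) = (78.6×10³)(10.7⁴)/(8·131.0³·7) = 8.1838 N/mm = 8183.8 N/m
Wire length L = πDN_a = π·131.0·7 = 2880.8 mm
m = ρ·(πd²/4)·L = 7850 × 89.92×10⁻⁶ m² × 2.8808 m = 2.0335 kg
f_n = ½√(k/m) = 0.5·√(8183.8/2.0335) = 0.5·√(4024.5) = 31.719 Hz

31.7 Hz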